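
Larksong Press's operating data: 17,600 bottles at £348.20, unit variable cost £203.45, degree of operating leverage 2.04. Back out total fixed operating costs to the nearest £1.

At 17,600 units, contribution = 17,600 × £144.75 = £2,547,600.00.
DOL = contribution / EBIT, so EBIT = £2,547,600.00 / 2.04 = £1,248,823.53.
Fixed costs = CM − EBIT = £2,547,600.00 − £1,248,823.53 = £1,298,776.

£1,298,776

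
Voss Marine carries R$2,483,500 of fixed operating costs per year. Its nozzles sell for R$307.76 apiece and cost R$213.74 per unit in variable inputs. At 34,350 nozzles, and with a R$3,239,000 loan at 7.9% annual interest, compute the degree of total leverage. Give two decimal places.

6.59

Contribution at this volume is 34,350 × R$94.02 = R$3,229,587.00.
EBIT = R$3,229,587.00 − R$2,483,500 = R$746,087.00. Interest = R$255,881.00, so EBIT − I = R$490,206.00.
DCL = contribution ÷ (EBIT − I) = R$3,229,587.00 ÷ R$490,206.00 = 6.5882.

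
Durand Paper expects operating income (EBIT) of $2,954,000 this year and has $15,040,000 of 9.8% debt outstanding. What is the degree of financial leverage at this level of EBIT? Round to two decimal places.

Interest = $1,473,920.00.
Degree of financial leverage = EBIT / (EBIT − interest) = $2,954,000 / $1,480,080.00 = 1.9958.

2.00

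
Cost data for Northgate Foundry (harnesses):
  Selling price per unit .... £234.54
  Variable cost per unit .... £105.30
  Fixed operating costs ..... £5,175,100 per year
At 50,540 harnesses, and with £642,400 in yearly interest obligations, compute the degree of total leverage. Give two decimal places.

9.14

Contribution at this volume is 50,540 × £129.24 = £6,531,789.60.
Subtracting fixed costs: EBIT = £6,531,789.60 − £5,175,100 = £1,356,689.60. Interest = £642,400.00, so EBIT − I = £714,289.60.
DCL = contribution ÷ (EBIT − I) = £6,531,789.60 ÷ £714,289.60 = 9.1445.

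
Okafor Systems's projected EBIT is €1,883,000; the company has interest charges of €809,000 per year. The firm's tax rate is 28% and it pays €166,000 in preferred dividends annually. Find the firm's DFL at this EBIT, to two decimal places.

Interest = €809,000.00.
Preferred dividends grossed up pre-tax: €166,000 / (1 − 0.28) = €230,555.56.
DFL = EBIT ÷ [EBIT − I − D_p/(1−t)] = €1,883,000 ÷ [€1,883,000 − €809,000.00 − €230,555.56] = €1,883,000 ÷ €843,444.44 = 2.2325.

2.23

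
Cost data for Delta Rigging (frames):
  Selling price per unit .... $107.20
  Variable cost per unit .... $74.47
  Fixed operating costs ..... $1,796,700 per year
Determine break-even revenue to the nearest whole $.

$5,884,700

CM per unit = $107.20 − $74.47 = $32.73; CM ratio = $32.73 / $107.20 = 0.3053.
Break-even sales = FC ÷ CM ratio = $1,796,700 × $107.20 / $32.73 = $5,884,700.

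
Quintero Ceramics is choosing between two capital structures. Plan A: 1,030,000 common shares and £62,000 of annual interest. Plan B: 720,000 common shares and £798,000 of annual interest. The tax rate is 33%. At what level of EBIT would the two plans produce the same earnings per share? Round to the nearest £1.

Set EPS_A = EPS_B: (EBIT − £62,000)(1 − 0.33) ÷ 1,030,000 = (EBIT − £798,000)(1 − 0.33) ÷ 720,000.
Cancelling (1 − t) and cross-multiplying: 720,000·(EBIT − 62,000) = 1,030,000·(EBIT − 798,000).
EBIT × (1,030,000 − 720,000) = 798,000 × 1,030,000 − 62,000 × 720,000 = 777,300,000,000, so EBIT = 777,300,000,000 ÷ 310,000 = 2,507,419.35.

£2,507,419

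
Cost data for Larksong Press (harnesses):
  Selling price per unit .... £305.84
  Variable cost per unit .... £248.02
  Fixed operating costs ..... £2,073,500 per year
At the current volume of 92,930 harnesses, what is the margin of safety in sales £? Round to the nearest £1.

Unit CM = price − variable cost = £305.84 − £248.02 = £57.82. Break-even units = £2,073,500 ÷ £57.82 = 35,861.29; break-even revenue = 35,861.29 × £305.84 = £10,967,818.06.
Current sales = 92,930 × £305.84 = £28,421,711.20.
Margin of safety = £28,421,711.20 − £10,967,818.06 = £17,453,893.

£17,453,893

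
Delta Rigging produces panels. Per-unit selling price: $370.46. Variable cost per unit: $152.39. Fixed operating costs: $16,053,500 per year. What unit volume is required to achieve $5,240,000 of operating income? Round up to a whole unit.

97,646 panels

Unit CM = price − variable cost = $370.46 − $152.39 = $218.07.
Required volume = (fixed costs + target profit) ÷ CM = ($16,053,500 + $5,240,000) ÷ $218.07 = 97,645.25, so 97,646 panels.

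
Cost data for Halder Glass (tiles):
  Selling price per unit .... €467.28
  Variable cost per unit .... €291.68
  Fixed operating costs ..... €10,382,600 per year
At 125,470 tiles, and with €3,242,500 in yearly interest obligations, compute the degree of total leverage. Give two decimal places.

At 125,470 units, contribution = 125,470 × €175.60 = €22,032,532.00.
Operating income = contribution − fixed costs = €22,032,532.00 − €10,382,600 = €11,649,932.00. Interest = €3,242,500.00.
DOL = €22,032,532.00 ÷ €11,649,932.00 = 1.8912; DFL = €11,649,932.00 ÷ €8,407,432.00 = 1.3857.
Combined leverage = 1.8912 × 1.3857 = 2.6206.

2.62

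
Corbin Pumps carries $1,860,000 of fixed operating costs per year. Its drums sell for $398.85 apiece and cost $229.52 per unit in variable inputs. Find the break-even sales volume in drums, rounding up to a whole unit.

Contribution margin per unit = $398.85 − $229.52 = $169.33.
Units to break even: $1,860,000 ÷ $169.33 = 10,984.47, rounded up to 10,985.

10,985 drums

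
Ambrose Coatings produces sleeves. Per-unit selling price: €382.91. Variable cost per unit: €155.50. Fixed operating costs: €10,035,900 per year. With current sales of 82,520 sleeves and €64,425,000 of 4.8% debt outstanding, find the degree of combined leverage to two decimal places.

Contribution at this volume is 82,520 × €227.41 = €18,765,873.20.
EBIT = €18,765,873.20 − €10,035,900 = €8,729,973.20. Interest = €3,092,400.00.
DOL = €18,765,873.20 ÷ €8,729,973.20 = 2.1496; DFL = €8,729,973.20 ÷ €5,637,573.20 = 1.5485.
Combined leverage = 2.1496 × 1.5485 = 3.3287.

3.33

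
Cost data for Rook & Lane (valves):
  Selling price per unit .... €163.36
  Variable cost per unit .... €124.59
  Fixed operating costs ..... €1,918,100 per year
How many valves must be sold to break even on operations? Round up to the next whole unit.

Contribution margin per unit = €163.36 − €124.59 = €38.77.
Units to break even: €1,918,100 ÷ €38.77 = 49,473.82, rounded up to 49,474.

49,474 valves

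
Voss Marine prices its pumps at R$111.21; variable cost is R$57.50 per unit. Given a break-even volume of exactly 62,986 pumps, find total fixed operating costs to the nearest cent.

Unit CM = price − variable cost = R$111.21 − R$57.50 = R$53.71.
Fixed costs = break-even units × CM = 62,986 × R$53.71 = R$3,382,978.06.

R$3,382,978.06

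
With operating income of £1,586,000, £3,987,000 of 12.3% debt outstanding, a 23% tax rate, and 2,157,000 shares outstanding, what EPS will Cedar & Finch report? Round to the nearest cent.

Interest = £490,401.00, so EBT = £1,586,000 − £490,401.00 = £1,095,599.00.
Net income = £1,095,599.00 × (1 − 0.23) = £843,611.23.
Per share: £843,611.23 / 2,157,000 shares = £0.39.

£0.39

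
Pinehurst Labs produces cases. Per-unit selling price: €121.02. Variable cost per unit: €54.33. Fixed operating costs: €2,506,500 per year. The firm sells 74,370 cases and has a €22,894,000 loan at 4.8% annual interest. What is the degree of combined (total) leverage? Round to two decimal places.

3.66

At 74,370 units, contribution = 74,370 × €66.69 = €4,959,735.30.
Subtracting fixed costs: EBIT = €4,959,735.30 − €2,506,500 = €2,453,235.30. Interest = €1,098,912.00, so EBIT − I = €1,354,323.30.
Degree of total leverage = total CM / (EBIT − interest) = €4,959,735.30 / €1,354,323.30 = 3.6622.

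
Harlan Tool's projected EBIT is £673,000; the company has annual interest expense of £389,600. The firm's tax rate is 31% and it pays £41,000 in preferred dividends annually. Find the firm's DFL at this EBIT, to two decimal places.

Interest = £389,600.00.
Preferred dividends grossed up pre-tax: £41,000 / (1 − 0.31) = £59,420.29.
DFL = EBIT ÷ [EBIT − I − D_p/(1−t)] = £673,000 ÷ [£673,000 − £389,600.00 − £59,420.29] = £673,000 ÷ £223,979.71 = 3.0047.

3.00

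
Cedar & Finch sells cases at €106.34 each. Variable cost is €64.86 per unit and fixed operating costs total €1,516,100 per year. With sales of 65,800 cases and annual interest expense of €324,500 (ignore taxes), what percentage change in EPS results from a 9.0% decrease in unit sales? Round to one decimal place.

-27.6%

Contribution at this volume is 65,800 × €41.48 = €2,729,384.00.
Subtracting fixed costs: EBIT = €2,729,384.00 − €1,516,100 = €1,213,284.00.
Interest = €324,500.00, so EBIT − I = €888,784.00.
Degree of combined leverage = contribution ÷ (EBIT − I) = €2,729,384.00 ÷ €888,784.00 = 3.0709.
%ΔEPS = DCL × %ΔSales = 3.0709 × -9.0% = -27.6%.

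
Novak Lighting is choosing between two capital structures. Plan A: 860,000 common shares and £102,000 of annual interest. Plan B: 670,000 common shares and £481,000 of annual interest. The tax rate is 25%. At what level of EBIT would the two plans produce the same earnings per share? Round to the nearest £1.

Set EPS_A = EPS_B: (EBIT − £102,000)(1 − 0.25) ÷ 860,000 = (EBIT − £481,000)(1 − 0.25) ÷ 670,000.
The (1 − t) factor cancels: (EBIT − 102,000) × 670,000 = (EBIT − 481,000) × 860,000.
EBIT × (860,000 − 670,000) = 481,000 × 860,000 − 102,000 × 670,000 = 345,320,000,000, so EBIT = 345,320,000,000 ÷ 190,000 = 1,817,473.68.

£1,817,474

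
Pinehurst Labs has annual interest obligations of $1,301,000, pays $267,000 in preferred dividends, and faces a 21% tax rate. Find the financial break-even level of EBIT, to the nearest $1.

Preferred dividends are paid after tax, so their pre-tax equivalent is $267,000 ÷ (1 − 0.21) = $337,974.68.
Financial break-even EBIT = interest + D_p ÷ (1 − t) = $1,301,000 + $337,974.68 = $1,638,974.68.

$1,638,975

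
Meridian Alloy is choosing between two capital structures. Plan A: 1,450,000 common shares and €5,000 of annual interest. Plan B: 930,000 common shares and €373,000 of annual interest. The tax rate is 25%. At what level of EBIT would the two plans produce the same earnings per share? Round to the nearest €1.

€1,031,154

At indifference, (EBIT − 5,000)(1 − t)/1,450,000 = (EBIT − 373,000)(1 − t)/930,000.
Cancelling (1 − t) and cross-multiplying: 930,000·(EBIT − 5,000) = 1,450,000·(EBIT − 373,000).
Solving, EBIT = (373,000·1,450,000 − 5,000·930,000) / (1,450,000 − 930,000) = 536,200,000,000 / 520,000 = 1,031,153.85.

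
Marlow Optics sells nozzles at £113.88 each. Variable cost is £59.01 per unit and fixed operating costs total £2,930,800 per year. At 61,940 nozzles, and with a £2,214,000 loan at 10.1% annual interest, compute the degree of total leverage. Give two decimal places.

Total contribution margin = 61,940 × £54.87 = £3,398,647.80.
EBIT = £3,398,647.80 − £2,930,800 = £467,847.80. Interest = £223,614.00, so EBIT − I = £244,233.80.
Degree of total leverage = total CM / (EBIT − interest) = £3,398,647.80 / £244,233.80 = 13.9156.

13.92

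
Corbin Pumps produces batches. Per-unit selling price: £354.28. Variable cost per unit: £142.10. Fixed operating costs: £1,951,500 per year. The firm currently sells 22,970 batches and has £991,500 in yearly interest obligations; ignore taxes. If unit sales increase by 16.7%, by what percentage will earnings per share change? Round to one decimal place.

At 22,970 units, contribution = 22,970 × £212.18 = £4,873,774.60.
EBIT = £4,873,774.60 − £1,951,500 = £2,922,274.60.
After interest of £991,500.00, pre-tax earnings = £1,930,774.60.
DCL = total CM / (EBIT − I) = £4,873,774.60 / £1,930,774.60 = 2.5243.
EPS therefore changes by 2.5243 × (+16.7%) = +42.2%.

+42.2%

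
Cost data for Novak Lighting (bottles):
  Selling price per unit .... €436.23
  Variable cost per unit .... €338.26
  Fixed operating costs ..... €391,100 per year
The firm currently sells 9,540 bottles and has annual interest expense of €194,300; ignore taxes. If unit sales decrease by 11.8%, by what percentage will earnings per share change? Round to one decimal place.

-31.6%

Total contribution margin = 9,540 × €97.97 = €934,633.80.
EBIT = €934,633.80 − €391,100 = €543,533.80.
Interest = €194,300.00, so EBIT − I = €349,233.80.
Degree of combined leverage = contribution ÷ (EBIT − I) = €934,633.80 ÷ €349,233.80 = 2.6762.
%ΔEPS = DCL × %ΔSales = 2.6762 × -11.8% = -31.6%.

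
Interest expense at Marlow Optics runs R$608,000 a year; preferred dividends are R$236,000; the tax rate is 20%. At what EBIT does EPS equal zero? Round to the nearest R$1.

R$903,000

Grossing the preferred dividend up to pre-tax terms: R$236,000 / (1 − 0.20) = R$295,000.00.
EPS = 0 when EBIT covers interest plus the pre-tax preferred burden: R$608,000 + R$295,000.00 = R$903,000.00.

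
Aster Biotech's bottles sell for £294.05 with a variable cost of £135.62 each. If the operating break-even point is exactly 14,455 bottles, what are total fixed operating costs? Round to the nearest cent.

£2,290,105.65

Each unit contributes £294.05 − £135.62 = £158.43.
Fixed costs = break-even units × CM = 14,455 × £158.43 = £2,290,105.65.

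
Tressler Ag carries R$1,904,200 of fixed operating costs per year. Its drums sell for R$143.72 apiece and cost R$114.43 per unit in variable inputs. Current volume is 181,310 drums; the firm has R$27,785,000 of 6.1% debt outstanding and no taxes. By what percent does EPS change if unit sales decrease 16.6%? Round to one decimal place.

Contribution at this volume is 181,310 × R$29.29 = R$5,310,569.90.
Subtracting fixed costs: EBIT = R$5,310,569.90 − R$1,904,200 = R$3,406,369.90.
Interest = R$1,694,885.00, so EBIT − I = R$1,711,484.90.
Degree of combined leverage = contribution ÷ (EBIT − I) = R$5,310,569.90 ÷ R$1,711,484.90 = 3.1029.
EPS therefore changes by 3.1029 × (-16.6%) = -51.5%.

-51.5%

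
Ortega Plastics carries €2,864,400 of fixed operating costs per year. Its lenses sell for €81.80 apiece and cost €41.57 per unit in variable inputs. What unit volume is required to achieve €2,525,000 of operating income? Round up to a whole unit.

133,965 lenses

Each unit contributes €81.80 − €41.57 = €40.23.
Units = (FC + target) / CM = (€2,864,400 + €2,525,000) / €40.23 = 133,964.70, so 133,965 lenses.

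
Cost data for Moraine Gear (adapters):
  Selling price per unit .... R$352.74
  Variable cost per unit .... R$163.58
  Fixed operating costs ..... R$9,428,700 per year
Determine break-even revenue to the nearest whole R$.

CM per unit = R$352.74 − R$163.58 = R$189.16; CM ratio = R$189.16 / R$352.74 = 0.5363.
Break-even revenue = fixed costs × price ÷ CM = R$9,428,700 × R$352.74 ÷ R$189.16 = R$17,582,362.

R$17,582,362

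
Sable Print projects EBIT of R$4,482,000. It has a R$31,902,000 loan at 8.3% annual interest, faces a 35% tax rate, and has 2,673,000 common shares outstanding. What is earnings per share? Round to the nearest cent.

R$0.45

Pre-tax income = R$4,482,000 − R$2,647,866.00 = R$1,834,134.00.
Net income = R$1,834,134.00 × (1 − 0.35) = R$1,192,187.10.
EPS = R$1,192,187.10 ÷ 2,673,000 = R$0.45.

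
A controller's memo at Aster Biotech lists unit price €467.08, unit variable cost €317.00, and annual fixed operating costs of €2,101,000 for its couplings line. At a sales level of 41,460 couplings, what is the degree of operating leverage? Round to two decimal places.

Contribution at this volume is 41,460 × €150.08 = €6,222,316.80.
Operating income = contribution − fixed costs = €6,222,316.80 − €2,101,000 = €4,121,316.80.
So DOL = total CM / EBIT = €6,222,316.80 / €4,121,316.80 = 1.5098.

1.51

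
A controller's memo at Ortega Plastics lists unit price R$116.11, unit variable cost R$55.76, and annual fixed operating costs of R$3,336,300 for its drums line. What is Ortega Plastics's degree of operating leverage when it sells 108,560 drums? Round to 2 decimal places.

2.04

Contribution at this volume is 108,560 × R$60.35 = R$6,551,596.00.
Operating income = contribution − fixed costs = R$6,551,596.00 − R$3,336,300 = R$3,215,296.00.
DOL = contribution ÷ EBIT = R$6,551,596.00 ÷ R$3,215,296.00 = 2.0376.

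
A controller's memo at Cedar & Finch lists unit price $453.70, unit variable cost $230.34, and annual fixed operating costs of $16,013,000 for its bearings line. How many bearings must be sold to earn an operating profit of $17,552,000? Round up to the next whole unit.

150,274 bearings

Contribution margin per unit = $453.70 − $230.34 = $223.36.
Units = (FC + target) / CM = ($16,013,000 + $17,552,000) / $223.36 = 150,273.10, so 150,274 bearings.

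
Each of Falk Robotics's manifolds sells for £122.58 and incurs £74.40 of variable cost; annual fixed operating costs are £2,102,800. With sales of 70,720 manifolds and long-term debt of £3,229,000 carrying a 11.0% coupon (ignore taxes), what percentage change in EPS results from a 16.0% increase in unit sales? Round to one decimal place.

At 70,720 units, contribution = 70,720 × £48.18 = £3,407,289.60.
Operating income = contribution − fixed costs = £3,407,289.60 − £2,102,800 = £1,304,489.60.
After interest of £355,190.00, pre-tax earnings = £949,299.60.
DCL = total CM / (EBIT − I) = £3,407,289.60 / £949,299.60 = 3.5893.
%ΔEPS = DCL × %ΔSales = 3.5893 × +16.0% = +57.4%.

+57.4%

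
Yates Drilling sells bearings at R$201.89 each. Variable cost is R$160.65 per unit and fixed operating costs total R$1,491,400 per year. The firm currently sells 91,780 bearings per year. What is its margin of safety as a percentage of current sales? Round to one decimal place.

60.6%

Contribution margin per unit = R$201.89 − R$160.65 = R$41.24. Break-even units = R$1,491,400 ÷ R$41.24 = 36,163.92; break-even revenue = 36,163.92 × R$201.89 = R$7,301,133.51.
Current sales = 91,780 × R$201.89 = R$18,529,464.20.
Margin of safety = (R$18,529,464.20 − R$7,301,133.51) ÷ R$18,529,464.20 = 60.6%.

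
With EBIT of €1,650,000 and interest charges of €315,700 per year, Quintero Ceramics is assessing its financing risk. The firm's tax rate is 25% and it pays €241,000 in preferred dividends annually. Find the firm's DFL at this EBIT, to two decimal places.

Interest = €315,700.00.
Preferred dividends grossed up pre-tax: €241,000 / (1 − 0.25) = €321,333.33.
DFL = EBIT ÷ [EBIT − I − D_p/(1−t)] = €1,650,000 ÷ [€1,650,000 − €315,700.00 − €321,333.33] = €1,650,000 ÷ €1,012,966.67 = 1.6289.

1.63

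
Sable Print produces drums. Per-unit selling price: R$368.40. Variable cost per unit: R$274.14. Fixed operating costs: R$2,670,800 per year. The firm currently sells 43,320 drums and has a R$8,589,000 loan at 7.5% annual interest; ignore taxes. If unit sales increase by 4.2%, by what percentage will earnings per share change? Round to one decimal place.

Contribution at this volume is 43,320 × R$94.26 = R$4,083,343.20.
Operating income = contribution − fixed costs = R$4,083,343.20 − R$2,670,800 = R$1,412,543.20.
After interest of R$644,175.00, pre-tax earnings = R$768,368.20.
DCL = total CM / (EBIT − I) = R$4,083,343.20 / R$768,368.20 = 5.3143.
EPS therefore changes by 5.3143 × (+4.2%) = +22.3%.

+22.3%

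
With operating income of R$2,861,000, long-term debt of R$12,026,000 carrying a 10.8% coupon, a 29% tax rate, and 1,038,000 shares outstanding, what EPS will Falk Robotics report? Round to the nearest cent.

Interest = R$1,298,808.00, so EBT = R$2,861,000 − R$1,298,808.00 = R$1,562,192.00.
Net income = R$1,562,192.00 × (1 − 0.29) = R$1,109,156.32.
Per share: R$1,109,156.32 / 1,038,000 shares = R$1.07.

R$1.07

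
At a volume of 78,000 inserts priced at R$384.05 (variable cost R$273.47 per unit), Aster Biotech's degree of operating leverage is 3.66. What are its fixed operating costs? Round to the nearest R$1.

R$6,268,617

At 78,000 units, contribution = 78,000 × R$110.58 = R$8,625,240.00.
DOL = contribution / EBIT, so EBIT = R$8,625,240.00 / 3.66 = R$2,356,622.95.
And FC = contribution − EBIT = R$8,625,240.00 − R$2,356,622.95 = R$6,268,617.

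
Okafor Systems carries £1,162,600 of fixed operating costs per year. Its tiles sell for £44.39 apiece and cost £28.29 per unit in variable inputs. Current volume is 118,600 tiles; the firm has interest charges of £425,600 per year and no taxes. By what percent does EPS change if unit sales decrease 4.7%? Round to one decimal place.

-27.9%

Contribution at this volume is 118,600 × £16.10 = £1,909,460.00.
EBIT = £1,909,460.00 − £1,162,600 = £746,860.00.
After interest of £425,600.00, pre-tax earnings = £321,260.00.
Degree of combined leverage = contribution ÷ (EBIT − I) = £1,909,460.00 ÷ £321,260.00 = 5.9437.
EPS therefore changes by 5.9437 × (-4.7%) = -27.9%.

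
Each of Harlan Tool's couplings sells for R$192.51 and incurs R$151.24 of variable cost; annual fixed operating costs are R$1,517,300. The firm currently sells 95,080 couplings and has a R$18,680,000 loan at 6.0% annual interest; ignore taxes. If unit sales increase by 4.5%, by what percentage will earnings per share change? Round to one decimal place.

Contribution at this volume is 95,080 × R$41.27 = R$3,923,951.60.
EBIT = R$3,923,951.60 − R$1,517,300 = R$2,406,651.60.
Interest = R$1,120,800.00, so EBIT − I = R$1,285,851.60.
Degree of combined leverage = contribution ÷ (EBIT − I) = R$3,923,951.60 ÷ R$1,285,851.60 = 3.0516.
EPS therefore changes by 3.0516 × (+4.5%) = +13.7%.

+13.7%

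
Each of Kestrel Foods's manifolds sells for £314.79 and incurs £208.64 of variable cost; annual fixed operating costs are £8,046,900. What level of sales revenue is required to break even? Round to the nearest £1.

Contribution margin per unit = £314.79 − £208.64 = £106.15, a CM ratio of £106.15 ÷ £314.79 = 0.3372.
Break-even sales = FC ÷ CM ratio = £8,046,900 × £314.79 / £106.15 = £23,863,247.

£23,863,247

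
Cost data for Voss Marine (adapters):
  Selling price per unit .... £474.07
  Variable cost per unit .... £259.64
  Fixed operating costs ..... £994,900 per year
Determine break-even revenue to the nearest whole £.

Contribution margin per unit = £474.07 − £259.64 = £214.43, a CM ratio of £214.43 ÷ £474.07 = 0.4523.
Break-even revenue = fixed costs × price ÷ CM = £994,900 × £474.07 ÷ £214.43 = £2,199,563.

£2,199,563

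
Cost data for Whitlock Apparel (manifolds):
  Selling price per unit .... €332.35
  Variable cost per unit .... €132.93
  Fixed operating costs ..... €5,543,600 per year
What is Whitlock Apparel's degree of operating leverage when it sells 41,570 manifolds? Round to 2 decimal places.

At 41,570 units, contribution = 41,570 × €199.42 = €8,289,889.40.
Subtracting fixed costs: EBIT = €8,289,889.40 − €5,543,600 = €2,746,289.40.
So DOL = total CM / EBIT = €8,289,889.40 / €2,746,289.40 = 3.0186.

3.02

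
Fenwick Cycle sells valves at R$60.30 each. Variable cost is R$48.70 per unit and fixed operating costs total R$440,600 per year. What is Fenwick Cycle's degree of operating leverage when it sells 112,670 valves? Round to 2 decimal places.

Contribution at this volume is 112,670 × R$11.60 = R$1,306,972.00.
Subtracting fixed costs: EBIT = R$1,306,972.00 − R$440,600 = R$866,372.00.
DOL = contribution ÷ EBIT = R$1,306,972.00 ÷ R$866,372.00 = 1.5086.

1.51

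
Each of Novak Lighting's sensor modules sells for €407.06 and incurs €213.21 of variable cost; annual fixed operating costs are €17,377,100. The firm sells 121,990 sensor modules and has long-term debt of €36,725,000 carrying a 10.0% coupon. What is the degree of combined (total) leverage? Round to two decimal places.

At 121,990 units, contribution = 121,990 × €193.85 = €23,647,761.50.
EBIT = €23,647,761.50 − €17,377,100 = €6,270,661.50. Interest = €3,672,500.00, so EBIT − I = €2,598,161.50.
Degree of total leverage = total CM / (EBIT − interest) = €23,647,761.50 / €2,598,161.50 = 9.1017.

9.10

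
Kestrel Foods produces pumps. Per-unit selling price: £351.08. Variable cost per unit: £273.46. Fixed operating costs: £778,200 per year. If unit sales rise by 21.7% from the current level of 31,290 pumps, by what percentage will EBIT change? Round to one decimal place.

+31.9%

Contribution at this volume is 31,290 × £77.62 = £2,428,729.80.
Subtracting fixed costs: EBIT = £2,428,729.80 − £778,200 = £1,650,529.80.
Degree of operating leverage = £2,428,729.80 / £1,650,529.80 = 1.4715.
%ΔEBIT = DOL × %ΔSales = 1.4715 × +21.7% = +31.9%.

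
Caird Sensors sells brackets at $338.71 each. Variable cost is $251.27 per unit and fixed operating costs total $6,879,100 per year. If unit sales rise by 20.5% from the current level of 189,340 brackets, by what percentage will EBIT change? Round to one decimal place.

Contribution at this volume is 189,340 × $87.44 = $16,555,889.60.
EBIT = $16,555,889.60 − $6,879,100 = $9,676,789.60.
So DOL = total CM / EBIT = $16,555,889.60 / $9,676,789.60 = 1.7109.
%ΔEBIT = DOL × %ΔSales = 1.7109 × +20.5% = +35.1%.

+35.1%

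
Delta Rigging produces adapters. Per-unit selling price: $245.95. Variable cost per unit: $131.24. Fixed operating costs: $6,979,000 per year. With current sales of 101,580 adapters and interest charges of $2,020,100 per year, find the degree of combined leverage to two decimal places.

At 101,580 units, contribution = 101,580 × $114.71 = $11,652,241.80.
Subtracting fixed costs: EBIT = $11,652,241.80 − $6,979,000 = $4,673,241.80. Interest = $2,020,100.00, so EBIT − I = $2,653,141.80.
Degree of total leverage = total CM / (EBIT − interest) = $11,652,241.80 / $2,653,141.80 = 4.3919.

4.39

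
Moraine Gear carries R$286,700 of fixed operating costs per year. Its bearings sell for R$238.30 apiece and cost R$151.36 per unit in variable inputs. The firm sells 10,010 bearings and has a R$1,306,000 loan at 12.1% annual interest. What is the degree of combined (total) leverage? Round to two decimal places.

Contribution at this volume is 10,010 × R$86.94 = R$870,269.40.
Subtracting fixed costs: EBIT = R$870,269.40 − R$286,700 = R$583,569.40. Interest = R$158,026.00, so EBIT − I = R$425,543.40.
DCL = contribution ÷ (EBIT − I) = R$870,269.40 ÷ R$425,543.40 = 2.0451.

2.05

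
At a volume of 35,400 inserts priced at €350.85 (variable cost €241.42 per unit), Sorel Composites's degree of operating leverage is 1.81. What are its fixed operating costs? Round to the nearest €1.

At 35,400 units, contribution = 35,400 × €109.43 = €3,873,822.00.
Since DOL = CM ÷ EBIT, EBIT = €3,873,822.00 ÷ 1.81 = €2,140,233.15.
Fixed costs = CM − EBIT = €3,873,822.00 − €2,140,233.15 = €1,733,589.

€1,733,589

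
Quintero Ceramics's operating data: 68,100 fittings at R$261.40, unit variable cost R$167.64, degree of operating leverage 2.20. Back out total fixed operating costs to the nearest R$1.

At 68,100 units, contribution = 68,100 × R$93.76 = R$6,385,056.00.
Since DOL = CM ÷ EBIT, EBIT = R$6,385,056.00 ÷ 2.20 = R$2,902,298.18.
Fixed costs = CM − EBIT = R$6,385,056.00 − R$2,902,298.18 = R$3,482,758.

R$3,482,758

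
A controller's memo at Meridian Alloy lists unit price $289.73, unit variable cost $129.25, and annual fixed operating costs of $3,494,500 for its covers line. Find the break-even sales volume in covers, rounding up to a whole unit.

21,776 covers

Contribution margin per unit = $289.73 − $129.25 = $160.48.
Break-even volume = fixed costs ÷ CM per unit = $3,494,500 ÷ $160.48 = 21,775.30, so 21,776 covers.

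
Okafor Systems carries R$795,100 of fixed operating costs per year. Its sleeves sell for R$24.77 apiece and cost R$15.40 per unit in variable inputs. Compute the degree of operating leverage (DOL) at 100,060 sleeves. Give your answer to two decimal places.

Total contribution margin = 100,060 × R$9.37 = R$937,562.20.
Operating income = contribution − fixed costs = R$937,562.20 − R$795,100 = R$142,462.20.
DOL = contribution ÷ EBIT = R$937,562.20 ÷ R$142,462.20 = 6.5811.

6.58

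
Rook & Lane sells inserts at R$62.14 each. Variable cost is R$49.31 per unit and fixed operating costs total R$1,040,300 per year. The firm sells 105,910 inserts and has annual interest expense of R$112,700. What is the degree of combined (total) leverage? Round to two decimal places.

At 105,910 units, contribution = 105,910 × R$12.83 = R$1,358,825.30.
Operating income = contribution − fixed costs = R$1,358,825.30 − R$1,040,300 = R$318,525.30. Interest = R$112,700.00.
DOL = R$1,358,825.30 ÷ R$318,525.30 = 4.2660; DFL = R$318,525.30 ÷ R$205,825.30 = 1.5476.
Combined leverage = 4.2660 × 1.5476 = 6.6021.

6.60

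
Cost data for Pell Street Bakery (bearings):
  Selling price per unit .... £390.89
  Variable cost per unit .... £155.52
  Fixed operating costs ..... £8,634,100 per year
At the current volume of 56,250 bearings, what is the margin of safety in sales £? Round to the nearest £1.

£7,648,508

Contribution margin per unit = £390.89 − £155.52 = £235.37. Break-even units = £8,634,100 ÷ £235.37 = 36,683.09; break-even revenue = 36,683.09 × £390.89 = £14,339,054.89.
Actual sales revenue = 56,250 × £390.89 = £21,987,562.50.
Margin of safety = £21,987,562.50 − £14,339,054.89 = £7,648,508.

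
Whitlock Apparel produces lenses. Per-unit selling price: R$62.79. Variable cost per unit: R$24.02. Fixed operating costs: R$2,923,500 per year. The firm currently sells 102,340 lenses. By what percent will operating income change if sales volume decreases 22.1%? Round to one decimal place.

-84.0%

At 102,340 units, contribution = 102,340 × R$38.77 = R$3,967,721.80.
EBIT = R$3,967,721.80 − R$2,923,500 = R$1,044,221.80.
Degree of operating leverage = R$3,967,721.80 / R$1,044,221.80 = 3.7997.
So EBIT moves 3.7997 × (-22.1%) = -84.0%.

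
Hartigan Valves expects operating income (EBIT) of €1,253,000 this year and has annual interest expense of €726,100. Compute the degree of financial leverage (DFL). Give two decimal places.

Interest = €726,100.00.
DFL = EBIT ÷ (EBIT − I) = €1,253,000 ÷ (€1,253,000 − €726,100.00) = €1,253,000 ÷ €526,900.00 = 2.3781.

2.38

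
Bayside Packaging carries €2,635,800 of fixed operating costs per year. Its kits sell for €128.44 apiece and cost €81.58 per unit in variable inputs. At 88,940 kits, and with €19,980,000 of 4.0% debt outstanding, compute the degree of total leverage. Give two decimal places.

5.69

At 88,940 units, contribution = 88,940 × €46.86 = €4,167,728.40.
Subtracting fixed costs: EBIT = €4,167,728.40 − €2,635,800 = €1,531,928.40. Interest = €799,200.00, so EBIT − I = €732,728.40.
DCL = contribution ÷ (EBIT − I) = €4,167,728.40 ÷ €732,728.40 = 5.6880.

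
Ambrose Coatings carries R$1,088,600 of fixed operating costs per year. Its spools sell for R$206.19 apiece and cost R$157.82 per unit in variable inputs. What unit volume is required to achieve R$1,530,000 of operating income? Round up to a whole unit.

54,137 spools

Unit CM = price − variable cost = R$206.19 − R$157.82 = R$48.37.
Need Q such that Q × R$48.37 − R$1,088,600 = R$1,530,000, i.e. Q = R$2,618,600 / R$48.37 = 54,136.86 → 54,137.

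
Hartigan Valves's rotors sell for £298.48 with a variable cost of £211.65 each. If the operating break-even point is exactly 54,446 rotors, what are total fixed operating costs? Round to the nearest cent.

Each unit contributes £298.48 − £211.65 = £86.83.
Fixed costs = break-even units × CM = 54,446 × £86.83 = £4,727,546.18.

£4,727,546.18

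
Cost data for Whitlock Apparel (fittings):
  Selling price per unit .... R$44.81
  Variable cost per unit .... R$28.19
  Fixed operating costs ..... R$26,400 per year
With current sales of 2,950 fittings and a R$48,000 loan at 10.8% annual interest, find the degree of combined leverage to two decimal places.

Total contribution margin = 2,950 × R$16.62 = R$49,029.00.
EBIT = R$49,029.00 − R$26,400 = R$22,629.00. Interest = R$5,184.00.
DOL = R$49,029.00 ÷ R$22,629.00 = 2.1666; DFL = R$22,629.00 ÷ R$17,445.00 = 1.2972.
DCL = DOL × DFL = 2.1666 × 1.2972 = 2.8105.

2.81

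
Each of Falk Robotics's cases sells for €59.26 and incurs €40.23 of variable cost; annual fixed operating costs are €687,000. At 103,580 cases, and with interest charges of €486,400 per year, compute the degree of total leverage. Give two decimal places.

2.47

Total contribution margin = 103,580 × €19.03 = €1,971,127.40.
EBIT = €1,971,127.40 − €687,000 = €1,284,127.40. Interest = €486,400.00.
DOL = €1,971,127.40 ÷ €1,284,127.40 = 1.5350; DFL = €1,284,127.40 ÷ €797,727.40 = 1.6097.
Combined leverage = 1.5350 × 1.6097 = 2.4709.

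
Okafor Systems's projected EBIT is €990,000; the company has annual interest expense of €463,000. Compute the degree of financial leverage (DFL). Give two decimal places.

1.88

Annual interest charges come to €463,000.00.
DFL = EBIT ÷ (EBIT − I) = €990,000 ÷ (€990,000 − €463,000.00) = €990,000 ÷ €527,000.00 = 1.8786.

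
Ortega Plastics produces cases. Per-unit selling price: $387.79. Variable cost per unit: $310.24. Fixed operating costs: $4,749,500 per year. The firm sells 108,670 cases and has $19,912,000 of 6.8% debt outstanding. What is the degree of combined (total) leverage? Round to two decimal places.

3.63

At 108,670 units, contribution = 108,670 × $77.55 = $8,427,358.50.
EBIT = $8,427,358.50 − $4,749,500 = $3,677,858.50. Interest = $1,354,016.00.
DOL = $8,427,358.50 ÷ $3,677,858.50 = 2.2914; DFL = $3,677,858.50 ÷ $2,323,842.50 = 1.5827.
Combined leverage = 2.2914 × 1.5827 = 3.6266.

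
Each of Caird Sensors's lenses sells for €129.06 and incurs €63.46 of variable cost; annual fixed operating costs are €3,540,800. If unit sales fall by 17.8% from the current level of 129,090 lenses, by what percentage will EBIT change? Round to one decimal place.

Contribution at this volume is 129,090 × €65.60 = €8,468,304.00.
Operating income = contribution − fixed costs = €8,468,304.00 − €3,540,800 = €4,927,504.00.
DOL = contribution ÷ EBIT = €8,468,304.00 ÷ €4,927,504.00 = 1.7186.
%ΔEBIT = DOL × %ΔSales = 1.7186 × -17.8% = -30.6%.

-30.6%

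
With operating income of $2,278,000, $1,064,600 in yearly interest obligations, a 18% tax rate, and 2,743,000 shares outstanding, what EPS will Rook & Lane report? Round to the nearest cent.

Pre-tax income = $2,278,000 − $1,064,600.00 = $1,213,400.00.
Net income = $1,213,400.00 × (1 − 0.18) = $994,988.00.
Per share: $994,988.00 / 2,743,000 shares = $0.36.

$0.36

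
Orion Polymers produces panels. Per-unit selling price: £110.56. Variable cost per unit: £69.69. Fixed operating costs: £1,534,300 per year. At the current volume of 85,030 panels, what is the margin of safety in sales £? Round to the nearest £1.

Each unit contributes £110.56 − £69.69 = £40.87. Break-even units = £1,534,300 ÷ £40.87 = 37,540.98; break-even revenue = 37,540.98 × £110.56 = £4,150,531.15.
Current sales = 85,030 × £110.56 = £9,400,916.80.
Margin of safety = £9,400,916.80 − £4,150,531.15 = £5,250,386.

£5,250,386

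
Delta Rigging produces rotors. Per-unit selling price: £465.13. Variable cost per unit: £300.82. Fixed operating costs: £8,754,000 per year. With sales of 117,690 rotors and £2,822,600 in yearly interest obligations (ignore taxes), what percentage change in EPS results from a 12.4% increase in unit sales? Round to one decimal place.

+30.9%

Contribution at this volume is 117,690 × £164.31 = £19,337,643.90.
Subtracting fixed costs: EBIT = £19,337,643.90 − £8,754,000 = £10,583,643.90.
After interest of £2,822,600.00, pre-tax earnings = £7,761,043.90.
DCL = total CM / (EBIT − I) = £19,337,643.90 / £7,761,043.90 = 2.4916.
EPS therefore changes by 2.4916 × (+12.4%) = +30.9%.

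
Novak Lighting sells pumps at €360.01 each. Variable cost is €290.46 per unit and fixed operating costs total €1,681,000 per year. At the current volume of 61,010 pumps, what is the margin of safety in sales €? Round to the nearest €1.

€13,262,890

Unit CM = price − variable cost = €360.01 − €290.46 = €69.55. Break-even units = €1,681,000 ÷ €69.55 = 24,169.66; break-even revenue = 24,169.66 × €360.01 = €8,701,320.06.
Actual sales revenue = 61,010 × €360.01 = €21,964,210.10.
Margin of safety = €21,964,210.10 − €8,701,320.06 = €13,262,890.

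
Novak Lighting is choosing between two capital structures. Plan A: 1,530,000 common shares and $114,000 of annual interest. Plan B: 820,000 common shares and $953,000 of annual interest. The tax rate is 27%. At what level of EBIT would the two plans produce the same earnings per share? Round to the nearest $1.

Set EPS_A = EPS_B: (EBIT − $114,000)(1 − 0.27) ÷ 1,530,000 = (EBIT − $953,000)(1 − 0.27) ÷ 820,000.
Cancelling (1 − t) and cross-multiplying: 820,000·(EBIT − 114,000) = 1,530,000·(EBIT − 953,000).
EBIT × (1,530,000 − 820,000) = 953,000 × 1,530,000 − 114,000 × 820,000 = 1,364,610,000,000, so EBIT = 1,364,610,000,000 ÷ 710,000 = 1,921,985.92.

$1,921,986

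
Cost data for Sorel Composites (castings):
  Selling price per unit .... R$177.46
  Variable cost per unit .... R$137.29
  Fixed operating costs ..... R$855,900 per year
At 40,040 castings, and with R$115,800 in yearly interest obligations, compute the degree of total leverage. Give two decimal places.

2.53

At 40,040 units, contribution = 40,040 × R$40.17 = R$1,608,406.80.
Operating income = contribution − fixed costs = R$1,608,406.80 − R$855,900 = R$752,506.80. Interest = R$115,800.00.
DOL = R$1,608,406.80 ÷ R$752,506.80 = 2.1374; DFL = R$752,506.80 ÷ R$636,706.80 = 1.1819.
DCL = DOL × DFL = 2.1374 × 1.1819 = 2.5262.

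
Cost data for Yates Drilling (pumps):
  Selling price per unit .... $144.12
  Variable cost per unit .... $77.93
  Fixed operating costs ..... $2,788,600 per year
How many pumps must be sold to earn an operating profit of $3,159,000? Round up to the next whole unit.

Each unit contributes $144.12 − $77.93 = $66.19.
Need Q such that Q × $66.19 − $2,788,600 = $3,159,000, i.e. Q = $5,947,600 / $66.19 = 89,856.47 → 89,857.

89,857 pumps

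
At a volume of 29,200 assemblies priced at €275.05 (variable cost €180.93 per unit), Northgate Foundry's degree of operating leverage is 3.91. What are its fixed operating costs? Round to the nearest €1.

€2,045,413

Contribution at this volume is 29,200 × €94.12 = €2,748,304.00.
DOL = contribution / EBIT, so EBIT = €2,748,304.00 / 3.91 = €702,891.05.
And FC = contribution − EBIT = €2,748,304.00 − €702,891.05 = €2,045,413.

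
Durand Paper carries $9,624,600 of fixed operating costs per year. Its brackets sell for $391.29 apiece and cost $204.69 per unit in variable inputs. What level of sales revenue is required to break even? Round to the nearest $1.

CM per unit = $391.29 − $204.69 = $186.60; CM ratio = $186.60 / $391.29 = 0.4769.
Break-even revenue = fixed costs × price ÷ CM = $9,624,600 × $391.29 ÷ $186.60 = $20,182,260.

$20,182,260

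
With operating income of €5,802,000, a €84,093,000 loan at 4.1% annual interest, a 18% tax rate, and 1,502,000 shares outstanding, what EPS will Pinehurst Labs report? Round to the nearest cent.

Pre-tax income = €5,802,000 − €3,447,813.00 = €2,354,187.00.
After tax at 18%: net income = €2,354,187.00 × 0.82 = €1,930,433.34.
Per share: €1,930,433.34 / 1,502,000 shares = €1.29.

€1.29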